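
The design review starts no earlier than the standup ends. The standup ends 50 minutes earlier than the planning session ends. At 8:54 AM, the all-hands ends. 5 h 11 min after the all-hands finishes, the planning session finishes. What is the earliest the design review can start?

1:15 PM

The planning session ends at 8:54 AM + 311 min = 2:05 PM.
The standup ends at 2:05 PM − 50 min = 1:15 PM.
The design review is bounded by the standup, so the earliest it can start is 1:15 PM.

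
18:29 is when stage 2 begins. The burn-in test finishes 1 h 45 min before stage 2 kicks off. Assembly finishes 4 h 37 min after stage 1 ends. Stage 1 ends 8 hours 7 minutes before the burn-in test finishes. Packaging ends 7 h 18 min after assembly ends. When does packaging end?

20:32

The burn-in test ends at 18:29 − 105 min = 16:44.
Stage 1 ends at 16:44 − 487 min = 08:37.
Assembly ends at 08:37 + 277 min = 13:14.
Packaging ends at 13:14 + 438 min = 20:32.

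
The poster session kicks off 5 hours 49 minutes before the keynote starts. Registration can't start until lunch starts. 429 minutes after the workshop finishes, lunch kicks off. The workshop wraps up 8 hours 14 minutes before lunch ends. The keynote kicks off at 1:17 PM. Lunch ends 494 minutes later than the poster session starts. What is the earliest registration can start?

2:37 PM

The poster session starts at 1:17 PM − 349 min = 7:28 AM.
Lunch ends at 7:28 AM + 494 min = 3:42 PM.
The workshop ends at 3:42 PM − 494 min = 7:28 AM.
Lunch starts at 7:28 AM + 429 min = 2:37 PM.
Registration is bounded by lunch, so the earliest it can start is 2:37 PM.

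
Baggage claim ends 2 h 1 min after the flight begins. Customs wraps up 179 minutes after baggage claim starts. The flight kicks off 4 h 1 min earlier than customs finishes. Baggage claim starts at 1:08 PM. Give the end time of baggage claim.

2:07 PM

Customs ends at 1:08 PM + 179 min = 4:07 PM.
The flight starts at 4:07 PM − 241 min = 12:06 PM.
Baggage claim ends at 12:06 PM + 121 min = 2:07 PM.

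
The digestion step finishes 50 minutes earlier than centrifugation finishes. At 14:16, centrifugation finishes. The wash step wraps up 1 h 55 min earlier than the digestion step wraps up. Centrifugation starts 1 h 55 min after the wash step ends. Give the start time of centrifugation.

13:26

The digestion step ends at 14:16 − 50 min = 13:26.
The wash step ends at 13:26 − 115 min = 11:31.
Centrifugation starts at 11:31 + 115 min = 13:26.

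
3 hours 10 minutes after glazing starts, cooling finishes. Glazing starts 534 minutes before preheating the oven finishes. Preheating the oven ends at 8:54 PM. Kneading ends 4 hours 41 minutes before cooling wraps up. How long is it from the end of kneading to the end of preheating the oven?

625 minutes

Glazing starts at 8:54 PM − 534 min = 12:00 PM.
Cooling ends at 12:00 PM + 190 min = 3:10 PM.
Kneading ends at 3:10 PM − 281 min = 10:29 AM.
From 10:29 AM to 8:54 PM is 625 minutes.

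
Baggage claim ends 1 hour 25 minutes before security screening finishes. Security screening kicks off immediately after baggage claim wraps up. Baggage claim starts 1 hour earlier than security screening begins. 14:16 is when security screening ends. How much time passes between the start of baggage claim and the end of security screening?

Baggage claim ends at 14:16 − 85 min = 12:51.
So security screening starts at 12:51.
Baggage claim starts at 12:51 − 60 min = 11:51.
From 11:51 to 14:16 is 2 h 25 min.

2 h 25 min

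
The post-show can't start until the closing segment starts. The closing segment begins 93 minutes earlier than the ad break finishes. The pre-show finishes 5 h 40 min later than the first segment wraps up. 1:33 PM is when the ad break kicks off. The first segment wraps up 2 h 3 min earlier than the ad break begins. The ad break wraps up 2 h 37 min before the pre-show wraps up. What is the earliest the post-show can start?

The first segment ends at 1:33 PM − 123 min = 11:30 AM.
The pre-show ends at 11:30 AM + 340 min = 5:10 PM.
The ad break ends at 5:10 PM − 157 min = 2:33 PM.
The closing segment starts at 2:33 PM − 93 min = 1:00 PM.
The post-show is bounded by the closing segment, so the earliest it can start is 1:00 PM.

1:00 PM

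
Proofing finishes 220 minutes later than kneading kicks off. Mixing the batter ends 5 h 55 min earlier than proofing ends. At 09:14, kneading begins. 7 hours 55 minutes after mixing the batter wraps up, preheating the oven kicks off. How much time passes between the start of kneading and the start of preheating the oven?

5 hours 40 minutes

Proofing ends at 09:14 + 220 min = 12:54.
Mixing the batter ends at 12:54 − 355 min = 06:59.
Preheating the oven starts at 06:59 + 475 min = 14:54.
From 09:14 to 14:54 is 5 hours 40 minutes.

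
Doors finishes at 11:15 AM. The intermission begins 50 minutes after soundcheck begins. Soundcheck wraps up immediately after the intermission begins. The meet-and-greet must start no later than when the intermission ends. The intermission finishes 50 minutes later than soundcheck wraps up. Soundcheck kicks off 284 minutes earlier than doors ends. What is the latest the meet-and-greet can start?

8:11 AM

Soundcheck starts at 11:15 AM − 284 min = 6:31 AM.
The intermission starts at 6:31 AM + 50 min = 7:21 AM.
So soundcheck ends at 7:21 AM.
The intermission ends at 7:21 AM + 50 min = 8:11 AM.
The meet-and-greet is bounded by the intermission, so the latest it can start is 8:11 AM.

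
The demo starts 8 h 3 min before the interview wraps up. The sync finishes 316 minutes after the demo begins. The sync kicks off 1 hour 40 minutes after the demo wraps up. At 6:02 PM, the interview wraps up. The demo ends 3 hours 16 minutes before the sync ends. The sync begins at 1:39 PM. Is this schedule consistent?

The demo starts at 6:02 PM − 483 min = 9:59 AM.
The sync ends at 9:59 AM + 316 min = 3:15 PM.
The demo ends at 3:15 PM − 196 min = 11:59 AM.
The sync starts at 11:59 AM + 100 min = 1:39 PM.
That matches the stated 1:39 PM, so the schedule is consistent.

Yes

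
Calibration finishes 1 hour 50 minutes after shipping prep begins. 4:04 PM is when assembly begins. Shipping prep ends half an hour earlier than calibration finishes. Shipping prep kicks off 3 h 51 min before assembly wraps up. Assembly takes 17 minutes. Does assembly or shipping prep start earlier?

Assembly ends at 4:04 PM + 17 min = 4:21 PM.
Shipping prep starts at 4:21 PM − 231 min = 12:30 PM.
Assembly starts at 4:04 PM and shipping prep starts at 12:30 PM, so shipping prep is first.

shipping prep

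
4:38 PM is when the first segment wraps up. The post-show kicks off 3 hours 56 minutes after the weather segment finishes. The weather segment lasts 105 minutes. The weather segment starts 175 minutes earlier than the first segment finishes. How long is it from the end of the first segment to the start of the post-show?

2 h 46 min

The weather segment starts at 4:38 PM − 175 min = 1:43 PM.
The weather segment ends at 1:43 PM + 105 min = 3:28 PM.
The post-show starts at 3:28 PM + 236 min = 7:24 PM.
From 4:38 PM to 7:24 PM is 2 h 46 min.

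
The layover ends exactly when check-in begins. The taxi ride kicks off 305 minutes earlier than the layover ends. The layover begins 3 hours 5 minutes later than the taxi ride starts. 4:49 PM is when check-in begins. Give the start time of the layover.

2:49 PM

The layover ends at 4:49 PM.
The taxi ride starts at 4:49 PM − 305 min = 11:44 AM.
The layover starts at 11:44 AM + 185 min = 2:49 PM.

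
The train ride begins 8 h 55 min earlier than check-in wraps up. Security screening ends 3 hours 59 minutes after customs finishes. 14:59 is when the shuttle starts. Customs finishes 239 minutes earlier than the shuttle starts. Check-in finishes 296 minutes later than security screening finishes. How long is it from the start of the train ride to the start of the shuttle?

Customs ends at 14:59 − 239 min = 11:00.
Security screening ends at 11:00 + 239 min = 14:59.
Check-in ends at 14:59 + 296 min = 19:55.
The train ride starts at 19:55 − 535 min = 11:00.
From 11:00 to 14:59 is 3 h 59 min.

3 h 59 min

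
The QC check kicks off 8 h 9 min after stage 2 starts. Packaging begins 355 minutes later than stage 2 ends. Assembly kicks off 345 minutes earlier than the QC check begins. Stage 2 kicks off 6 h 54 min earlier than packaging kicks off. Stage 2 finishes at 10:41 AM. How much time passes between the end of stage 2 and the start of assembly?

1 hour 25 minutes

Packaging starts at 10:41 AM + 355 min = 4:36 PM.
Stage 2 starts at 4:36 PM − 414 min = 9:42 AM.
The QC check starts at 9:42 AM + 489 min = 5:51 PM.
Assembly starts at 5:51 PM − 345 min = 12:06 PM.
From 10:41 AM to 12:06 PM is 1 hour 25 minutes.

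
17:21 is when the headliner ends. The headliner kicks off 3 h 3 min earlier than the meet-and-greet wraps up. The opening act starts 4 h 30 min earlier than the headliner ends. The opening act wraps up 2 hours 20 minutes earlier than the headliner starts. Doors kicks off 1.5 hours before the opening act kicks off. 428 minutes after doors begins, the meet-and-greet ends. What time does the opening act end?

The opening act starts at 17:21 − 270 min = 12:51.
Doors starts at 12:51 − 90 min = 11:21.
The meet-and-greet ends at 11:21 + 428 min = 18:29.
The headliner starts at 18:29 − 183 min = 15:26.
The opening act ends at 15:26 − 140 min = 13:06.

13:06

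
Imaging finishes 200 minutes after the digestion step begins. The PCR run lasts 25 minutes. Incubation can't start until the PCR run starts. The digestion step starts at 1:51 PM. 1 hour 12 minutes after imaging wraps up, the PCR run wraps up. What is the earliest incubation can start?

Imaging ends at 1:51 PM + 200 min = 5:11 PM.
The PCR run ends at 5:11 PM + 72 min = 6:23 PM.
The PCR run starts at 6:23 PM − 25 min = 5:58 PM.
Incubation is bounded by the PCR run, so the earliest it can start is 5:58 PM.

5:58 PM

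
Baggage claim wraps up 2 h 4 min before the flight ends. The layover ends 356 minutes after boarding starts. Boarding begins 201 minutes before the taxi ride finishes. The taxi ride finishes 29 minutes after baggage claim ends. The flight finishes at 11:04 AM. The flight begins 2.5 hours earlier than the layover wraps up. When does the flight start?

9:34 AM

Baggage claim ends at 11:04 AM − 124 min = 9:00 AM.
The taxi ride ends at 9:00 AM + 29 min = 9:29 AM.
Boarding starts at 9:29 AM − 201 min = 6:08 AM.
The layover ends at 6:08 AM + 356 min = 12:04 PM.
The flight starts at 12:04 PM − 150 min = 9:34 AM.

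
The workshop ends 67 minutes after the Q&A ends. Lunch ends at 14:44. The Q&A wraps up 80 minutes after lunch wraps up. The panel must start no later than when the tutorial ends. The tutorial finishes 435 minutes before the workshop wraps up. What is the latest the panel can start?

The Q&A ends at 14:44 + 80 min = 16:04.
The workshop ends at 16:04 + 67 min = 17:11.
The tutorial ends at 17:11 − 435 min = 09:56.
The panel is bounded by the tutorial, so the latest it can start is 09:56.

09:56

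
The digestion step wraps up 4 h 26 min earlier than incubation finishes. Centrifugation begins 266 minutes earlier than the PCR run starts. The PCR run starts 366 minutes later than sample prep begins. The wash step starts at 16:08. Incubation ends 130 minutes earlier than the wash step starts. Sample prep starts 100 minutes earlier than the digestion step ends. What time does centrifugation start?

09:32

Incubation ends at 16:08 − 130 min = 13:58.
The digestion step ends at 13:58 − 266 min = 09:32.
Sample prep starts at 09:32 − 100 min = 07:52.
The PCR run starts at 07:52 + 366 min = 13:58.
Centrifugation starts at 13:58 − 266 min = 09:32.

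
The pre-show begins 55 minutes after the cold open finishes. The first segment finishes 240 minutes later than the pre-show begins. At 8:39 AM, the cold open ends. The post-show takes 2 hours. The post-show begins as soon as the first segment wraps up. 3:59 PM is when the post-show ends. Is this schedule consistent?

The pre-show starts at 8:39 AM + 55 min = 9:34 AM.
The first segment ends at 9:34 AM + 240 min = 1:34 PM.
So the post-show starts at 1:34 PM.
The post-show ends at 1:34 PM + 120 min = 3:34 PM.
But the post-show is also said to end at 3:59 PM — a 25-minute conflict.

No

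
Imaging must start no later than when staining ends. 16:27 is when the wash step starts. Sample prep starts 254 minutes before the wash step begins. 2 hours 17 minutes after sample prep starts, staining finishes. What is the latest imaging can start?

Sample prep starts at 16:27 − 254 min = 12:13.
Staining ends at 12:13 + 137 min = 14:30.
Imaging is bounded by staining, so the latest it can start is 14:30.

14:30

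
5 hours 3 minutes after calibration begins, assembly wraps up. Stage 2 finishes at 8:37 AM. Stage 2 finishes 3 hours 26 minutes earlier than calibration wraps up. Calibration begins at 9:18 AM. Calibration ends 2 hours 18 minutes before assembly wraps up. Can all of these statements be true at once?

Assembly ends at 9:18 AM + 303 min = 2:21 PM.
Calibration ends at 2:21 PM − 138 min = 12:03 PM.
Stage 2 ends at 12:03 PM − 206 min = 8:37 AM.
That matches the stated 8:37 AM, so the schedule is consistent.

Yes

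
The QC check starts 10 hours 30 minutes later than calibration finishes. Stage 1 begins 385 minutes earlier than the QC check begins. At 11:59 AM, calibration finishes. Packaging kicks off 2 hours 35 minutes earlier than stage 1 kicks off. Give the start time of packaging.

The QC check starts at 11:59 AM + 630 min = 10:29 PM.
Stage 1 starts at 10:29 PM − 385 min = 4:04 PM.
Packaging starts at 4:04 PM − 155 min = 1:29 PM.

1:29 PM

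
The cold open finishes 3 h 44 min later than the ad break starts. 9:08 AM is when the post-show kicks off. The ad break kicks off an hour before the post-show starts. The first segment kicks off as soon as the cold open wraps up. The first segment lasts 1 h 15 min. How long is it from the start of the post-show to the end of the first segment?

The ad break starts at 9:08 AM − 60 min = 8:08 AM.
The cold open ends at 8:08 AM + 224 min = 11:52 AM.
So the first segment starts at 11:52 AM.
The first segment ends at 11:52 AM + 75 min = 1:07 PM.
From 9:08 AM to 1:07 PM is 239 minutes.

239 minutes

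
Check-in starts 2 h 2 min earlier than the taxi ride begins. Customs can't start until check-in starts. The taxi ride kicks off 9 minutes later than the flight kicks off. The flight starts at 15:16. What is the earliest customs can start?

The taxi ride starts at 15:16 + 9 min = 15:25.
Check-in starts at 15:25 − 122 min = 13:23.
Customs is bounded by check-in, so the earliest it can start is 13:23.

13:23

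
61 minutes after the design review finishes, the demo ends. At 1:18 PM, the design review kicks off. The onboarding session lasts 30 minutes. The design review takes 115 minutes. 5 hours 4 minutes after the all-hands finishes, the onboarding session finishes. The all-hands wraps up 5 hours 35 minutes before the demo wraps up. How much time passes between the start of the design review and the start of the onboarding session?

1 h 55 min

The design review ends at 1:18 PM + 115 min = 3:13 PM.
The demo ends at 3:13 PM + 61 min = 4:14 PM.
The all-hands ends at 4:14 PM − 335 min = 10:39 AM.
The onboarding session ends at 10:39 AM + 304 min = 3:43 PM.
The onboarding session starts at 3:43 PM − 30 min = 3:13 PM.
From 1:18 PM to 3:13 PM is 1 h 55 min.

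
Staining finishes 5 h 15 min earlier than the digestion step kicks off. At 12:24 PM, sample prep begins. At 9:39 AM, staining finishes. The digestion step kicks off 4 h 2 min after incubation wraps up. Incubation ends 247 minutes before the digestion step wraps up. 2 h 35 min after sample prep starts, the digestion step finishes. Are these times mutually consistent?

The digestion step ends at 12:24 PM + 155 min = 2:59 PM.
Incubation ends at 2:59 PM − 247 min = 10:52 AM.
The digestion step starts at 10:52 AM + 242 min = 2:54 PM.
Staining ends at 2:54 PM − 315 min = 9:39 AM.
That matches the stated 9:39 AM, so the schedule is consistent.

Yes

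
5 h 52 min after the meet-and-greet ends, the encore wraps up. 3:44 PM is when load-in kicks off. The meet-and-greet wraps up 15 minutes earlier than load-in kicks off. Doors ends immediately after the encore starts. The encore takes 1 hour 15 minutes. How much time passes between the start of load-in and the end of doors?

4 hours 22 minutes

The meet-and-greet ends at 3:44 PM − 15 min = 3:29 PM.
The encore ends at 3:29 PM + 352 min = 9:21 PM.
The encore starts at 9:21 PM − 75 min = 8:06 PM.
So doors ends at 8:06 PM.
From 3:44 PM to 8:06 PM is 4 hours 22 minutes.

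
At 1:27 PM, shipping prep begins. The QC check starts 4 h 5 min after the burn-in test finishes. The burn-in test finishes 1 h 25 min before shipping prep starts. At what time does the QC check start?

4:07 PM

The burn-in test ends at 1:27 PM − 85 min = 12:02 PM.
The QC check starts at 12:02 PM + 245 min = 4:07 PM.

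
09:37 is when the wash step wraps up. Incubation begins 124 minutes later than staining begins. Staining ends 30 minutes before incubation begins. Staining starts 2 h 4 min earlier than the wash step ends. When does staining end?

Staining starts at 09:37 − 124 min = 07:33.
Incubation starts at 07:33 + 124 min = 09:37.
Staining ends at 09:37 − 30 min = 09:07.

09:07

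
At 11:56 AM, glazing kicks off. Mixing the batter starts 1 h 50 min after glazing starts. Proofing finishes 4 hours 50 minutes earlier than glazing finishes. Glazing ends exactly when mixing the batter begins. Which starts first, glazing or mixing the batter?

glazing

Mixing the batter starts at 11:56 AM + 110 min = 1:46 PM.
Glazing starts at 11:56 AM and mixing the batter starts at 1:46 PM, so glazing is first.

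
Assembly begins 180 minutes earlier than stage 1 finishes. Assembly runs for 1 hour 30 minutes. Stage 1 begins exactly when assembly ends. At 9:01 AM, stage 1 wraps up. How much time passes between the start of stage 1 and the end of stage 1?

Assembly starts at 9:01 AM − 180 min = 6:01 AM.
Assembly ends at 6:01 AM + 90 min = 7:31 AM.
So stage 1 starts at 7:31 AM.
From 7:31 AM to 9:01 AM is an hour and a half.

an hour and a half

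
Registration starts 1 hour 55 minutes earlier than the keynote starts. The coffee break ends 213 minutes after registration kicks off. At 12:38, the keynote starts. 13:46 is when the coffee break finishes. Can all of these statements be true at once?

No

Registration starts at 12:38 − 115 min = 10:43.
The coffee break ends at 10:43 + 213 min = 14:16.
But the coffee break is also said to end at 13:46 — a 30-minute conflict.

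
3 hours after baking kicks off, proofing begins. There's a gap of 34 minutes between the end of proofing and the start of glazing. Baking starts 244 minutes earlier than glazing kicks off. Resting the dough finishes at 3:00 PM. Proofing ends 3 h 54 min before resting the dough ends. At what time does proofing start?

Proofing ends at 3:00 PM − 234 min = 11:06 AM.
Glazing starts at 11:06 AM + 34 min = 11:40 AM.
Baking starts at 11:40 AM − 244 min = 7:36 AM.
Proofing starts at 7:36 AM + 180 min = 10:36 AM.

10:36 AM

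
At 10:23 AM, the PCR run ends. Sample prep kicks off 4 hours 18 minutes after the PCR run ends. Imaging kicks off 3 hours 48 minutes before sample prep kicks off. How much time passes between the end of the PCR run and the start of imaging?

30 minutes

Sample prep starts at 10:23 AM + 258 min = 2:41 PM.
Imaging starts at 2:41 PM − 228 min = 10:53 AM.
From 10:23 AM to 10:53 AM is 30 minutes.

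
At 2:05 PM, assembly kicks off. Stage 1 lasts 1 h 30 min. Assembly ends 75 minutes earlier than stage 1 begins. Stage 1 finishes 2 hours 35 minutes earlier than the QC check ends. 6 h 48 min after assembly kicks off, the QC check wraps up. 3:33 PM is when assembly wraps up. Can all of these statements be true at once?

The QC check ends at 2:05 PM + 408 min = 8:53 PM.
Stage 1 ends at 8:53 PM − 155 min = 6:18 PM.
Stage 1 starts at 6:18 PM − 90 min = 4:48 PM.
Assembly ends at 4:48 PM − 75 min = 3:33 PM.
That matches the stated 3:33 PM, so the schedule is consistent.

Yes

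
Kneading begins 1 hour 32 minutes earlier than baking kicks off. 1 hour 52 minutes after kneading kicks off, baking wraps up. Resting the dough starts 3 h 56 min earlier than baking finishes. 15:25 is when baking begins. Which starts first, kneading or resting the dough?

resting the dough

Kneading starts at 15:25 − 92 min = 13:53.
Baking ends at 13:53 + 112 min = 15:45.
Resting the dough starts at 15:45 − 236 min = 11:49.
Kneading starts at 13:53 and resting the dough starts at 11:49, so resting the dough is first.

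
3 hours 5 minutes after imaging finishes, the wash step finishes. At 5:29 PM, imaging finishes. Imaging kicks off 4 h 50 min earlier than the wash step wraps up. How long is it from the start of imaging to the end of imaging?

The wash step ends at 5:29 PM + 185 min = 8:34 PM.
Imaging starts at 8:34 PM − 290 min = 3:44 PM.
From 3:44 PM to 5:29 PM is 105 minutes.

105 minutes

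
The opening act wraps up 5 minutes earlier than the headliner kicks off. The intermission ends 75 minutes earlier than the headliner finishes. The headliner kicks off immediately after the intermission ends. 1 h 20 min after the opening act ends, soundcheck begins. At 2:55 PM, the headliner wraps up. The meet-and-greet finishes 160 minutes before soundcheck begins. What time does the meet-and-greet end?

12:15 PM

The intermission ends at 2:55 PM − 75 min = 1:40 PM.
So the headliner starts at 1:40 PM.
The opening act ends at 1:40 PM − 5 min = 1:35 PM.
Soundcheck starts at 1:35 PM + 80 min = 2:55 PM.
The meet-and-greet ends at 2:55 PM − 160 min = 12:15 PM.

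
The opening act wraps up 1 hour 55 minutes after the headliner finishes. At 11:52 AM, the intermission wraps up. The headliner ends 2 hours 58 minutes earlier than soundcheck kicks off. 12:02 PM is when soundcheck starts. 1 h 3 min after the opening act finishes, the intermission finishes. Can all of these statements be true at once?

No

The headliner ends at 12:02 PM − 178 min = 9:04 AM.
The opening act ends at 9:04 AM + 115 min = 10:59 AM.
The intermission ends at 10:59 AM + 63 min = 12:02 PM.
But the intermission is also said to end at 11:52 AM — a 10-minute conflict.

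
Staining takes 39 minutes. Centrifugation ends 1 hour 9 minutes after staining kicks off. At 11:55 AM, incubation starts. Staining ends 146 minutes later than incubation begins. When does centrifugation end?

Staining ends at 11:55 AM + 146 min = 2:21 PM.
Staining starts at 2:21 PM − 39 min = 1:42 PM.
Centrifugation ends at 1:42 PM + 69 min = 2:51 PM.

2:51 PM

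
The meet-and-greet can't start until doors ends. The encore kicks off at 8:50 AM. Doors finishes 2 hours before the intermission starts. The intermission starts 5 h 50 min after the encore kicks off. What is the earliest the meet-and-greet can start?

12:40 PM

The intermission starts at 8:50 AM + 350 min = 2:40 PM.
Doors ends at 2:40 PM − 120 min = 12:40 PM.
The meet-and-greet is bounded by doors, so the earliest it can start is 12:40 PM.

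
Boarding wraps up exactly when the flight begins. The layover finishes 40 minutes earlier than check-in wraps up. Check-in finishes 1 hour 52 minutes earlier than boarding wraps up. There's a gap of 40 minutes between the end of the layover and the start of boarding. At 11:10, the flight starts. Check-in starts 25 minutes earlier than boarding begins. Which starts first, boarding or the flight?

Boarding ends at 11:10.
Check-in ends at 11:10 − 112 min = 09:18.
The layover ends at 09:18 − 40 min = 08:38.
Boarding starts at 08:38 + 40 min = 09:18.
Boarding starts at 09:18 and the flight starts at 11:10, so boarding is first.

boarding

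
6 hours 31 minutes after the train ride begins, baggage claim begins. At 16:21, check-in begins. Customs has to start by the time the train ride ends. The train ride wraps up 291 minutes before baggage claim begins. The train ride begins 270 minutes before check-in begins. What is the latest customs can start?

The train ride starts at 16:21 − 270 min = 11:51.
Baggage claim starts at 11:51 + 391 min = 18:22.
The train ride ends at 18:22 − 291 min = 13:31.
Customs is bounded by the train ride, so the latest it can start is 13:31.

13:31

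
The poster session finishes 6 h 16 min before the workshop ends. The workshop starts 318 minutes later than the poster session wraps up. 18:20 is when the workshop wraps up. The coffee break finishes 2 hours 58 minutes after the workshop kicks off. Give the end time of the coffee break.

The poster session ends at 18:20 − 376 min = 12:04.
The workshop starts at 12:04 + 318 min = 17:22.
The coffee break ends at 17:22 + 178 min = 20:20.

20:20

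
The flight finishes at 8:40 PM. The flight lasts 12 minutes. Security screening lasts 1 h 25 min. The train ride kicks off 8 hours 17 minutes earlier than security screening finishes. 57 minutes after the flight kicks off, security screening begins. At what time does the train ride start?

2:33 PM

The flight starts at 8:40 PM − 12 min = 8:28 PM.
Security screening starts at 8:28 PM + 57 min = 9:25 PM.
Security screening ends at 9:25 PM + 85 min = 10:50 PM.
The train ride starts at 10:50 PM − 497 min = 2:33 PM.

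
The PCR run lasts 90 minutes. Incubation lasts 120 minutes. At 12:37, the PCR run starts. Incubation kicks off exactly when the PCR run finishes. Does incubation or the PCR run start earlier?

The PCR run ends at 12:37 + 90 min = 14:07.
So incubation starts at 14:07.
Incubation starts at 14:07 and the PCR run starts at 12:37, so the PCR run is first.

the PCR run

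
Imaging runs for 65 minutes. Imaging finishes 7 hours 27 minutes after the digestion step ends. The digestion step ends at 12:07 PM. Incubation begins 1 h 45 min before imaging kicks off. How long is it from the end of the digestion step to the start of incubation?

Imaging ends at 12:07 PM + 447 min = 7:34 PM.
Imaging starts at 7:34 PM − 65 min = 6:29 PM.
Incubation starts at 6:29 PM − 105 min = 4:44 PM.
From 12:07 PM to 4:44 PM is 4 h 37 min.

4 h 37 min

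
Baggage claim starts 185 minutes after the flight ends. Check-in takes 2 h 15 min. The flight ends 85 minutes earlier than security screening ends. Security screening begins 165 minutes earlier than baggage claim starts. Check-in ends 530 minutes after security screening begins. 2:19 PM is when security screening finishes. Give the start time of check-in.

The flight ends at 2:19 PM − 85 min = 12:54 PM.
Baggage claim starts at 12:54 PM + 185 min = 3:59 PM.
Security screening starts at 3:59 PM − 165 min = 1:14 PM.
Check-in ends at 1:14 PM + 530 min = 10:04 PM.
Check-in starts at 10:04 PM − 135 min = 7:49 PM.

7:49 PM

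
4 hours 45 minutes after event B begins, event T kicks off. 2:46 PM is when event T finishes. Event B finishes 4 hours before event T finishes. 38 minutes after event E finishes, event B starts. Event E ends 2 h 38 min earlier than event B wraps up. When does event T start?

Event B ends at 2:46 PM − 240 min = 10:46 AM.
Event E ends at 10:46 AM − 158 min = 8:08 AM.
Event B starts at 8:08 AM + 38 min = 8:46 AM.
Event T starts at 8:46 AM + 285 min = 1:31 PM.

1:31 PM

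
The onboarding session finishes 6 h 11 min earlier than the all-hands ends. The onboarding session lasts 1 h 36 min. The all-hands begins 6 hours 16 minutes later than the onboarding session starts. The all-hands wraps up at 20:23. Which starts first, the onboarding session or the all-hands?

the onboarding session

The onboarding session ends at 20:23 − 371 min = 14:12.
The onboarding session starts at 14:12 − 96 min = 12:36.
The all-hands starts at 12:36 + 376 min = 18:52.
The onboarding session starts at 12:36 and the all-hands starts at 18:52, so the onboarding session is first.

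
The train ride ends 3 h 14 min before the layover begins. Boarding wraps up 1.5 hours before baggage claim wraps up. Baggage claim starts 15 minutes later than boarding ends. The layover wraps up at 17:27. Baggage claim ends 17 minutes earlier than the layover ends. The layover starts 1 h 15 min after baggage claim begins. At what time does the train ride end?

Baggage claim ends at 17:27 − 17 min = 17:10.
Boarding ends at 17:10 − 90 min = 15:40.
Baggage claim starts at 15:40 + 15 min = 15:55.
The layover starts at 15:55 + 75 min = 17:10.
The train ride ends at 17:10 − 194 min = 13:56.

13:56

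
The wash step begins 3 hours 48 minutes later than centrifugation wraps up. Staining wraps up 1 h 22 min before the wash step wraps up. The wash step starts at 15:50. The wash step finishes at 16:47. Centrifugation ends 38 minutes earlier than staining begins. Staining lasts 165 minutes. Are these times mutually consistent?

Yes

Staining ends at 16:47 − 82 min = 15:25.
Staining starts at 15:25 − 165 min = 12:40.
Centrifugation ends at 12:40 − 38 min = 12:02.
The wash step starts at 12:02 + 228 min = 15:50.
That matches the stated 15:50, so the schedule is consistent.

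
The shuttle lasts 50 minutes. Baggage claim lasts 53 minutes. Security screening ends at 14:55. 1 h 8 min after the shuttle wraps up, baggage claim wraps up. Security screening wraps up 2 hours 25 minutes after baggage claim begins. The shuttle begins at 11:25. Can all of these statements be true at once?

Yes

The shuttle ends at 11:25 + 50 min = 12:15.
Baggage claim ends at 12:15 + 68 min = 13:23.
Baggage claim starts at 13:23 − 53 min = 12:30.
Security screening ends at 12:30 + 145 min = 14:55.
That matches the stated 14:55, so the schedule is consistent.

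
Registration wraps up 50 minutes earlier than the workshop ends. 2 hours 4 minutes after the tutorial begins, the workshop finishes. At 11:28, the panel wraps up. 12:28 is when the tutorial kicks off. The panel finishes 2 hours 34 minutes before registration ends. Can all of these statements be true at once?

The workshop ends at 12:28 + 124 min = 14:32.
Registration ends at 14:32 − 50 min = 13:42.
The panel ends at 13:42 − 154 min = 11:08.
But the panel is also said to end at 11:28 — a 20-minute conflict.

No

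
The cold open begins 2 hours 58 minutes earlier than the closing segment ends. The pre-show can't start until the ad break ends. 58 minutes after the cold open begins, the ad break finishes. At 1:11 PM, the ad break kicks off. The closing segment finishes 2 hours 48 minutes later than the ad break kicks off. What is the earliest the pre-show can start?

1:59 PM

The closing segment ends at 1:11 PM + 168 min = 3:59 PM.
The cold open starts at 3:59 PM − 178 min = 1:01 PM.
The ad break ends at 1:01 PM + 58 min = 1:59 PM.
The pre-show is bounded by the ad break, so the earliest it can start is 1:59 PM.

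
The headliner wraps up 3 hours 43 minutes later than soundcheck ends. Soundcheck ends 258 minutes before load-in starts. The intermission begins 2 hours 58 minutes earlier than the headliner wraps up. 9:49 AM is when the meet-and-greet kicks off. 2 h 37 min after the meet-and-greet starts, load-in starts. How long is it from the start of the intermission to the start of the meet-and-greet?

Load-in starts at 9:49 AM + 157 min = 12:26 PM.
Soundcheck ends at 12:26 PM − 258 min = 8:08 AM.
The headliner ends at 8:08 AM + 223 min = 11:51 AM.
The intermission starts at 11:51 AM − 178 min = 8:53 AM.
From 8:53 AM to 9:49 AM is 56 minutes.

56 minutes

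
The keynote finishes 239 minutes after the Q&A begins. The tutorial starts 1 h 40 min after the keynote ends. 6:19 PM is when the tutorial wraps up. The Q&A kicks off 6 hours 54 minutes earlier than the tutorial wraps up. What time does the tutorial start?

5:04 PM

The Q&A starts at 6:19 PM − 414 min = 11:25 AM.
The keynote ends at 11:25 AM + 239 min = 3:24 PM.
The tutorial starts at 3:24 PM + 100 min = 5:04 PM.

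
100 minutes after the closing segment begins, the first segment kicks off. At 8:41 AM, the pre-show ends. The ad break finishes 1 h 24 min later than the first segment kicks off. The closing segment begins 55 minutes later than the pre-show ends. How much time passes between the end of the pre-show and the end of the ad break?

The closing segment starts at 8:41 AM + 55 min = 9:36 AM.
The first segment starts at 9:36 AM + 100 min = 11:16 AM.
The ad break ends at 11:16 AM + 84 min = 12:40 PM.
From 8:41 AM to 12:40 PM is 239 minutes.

239 minutes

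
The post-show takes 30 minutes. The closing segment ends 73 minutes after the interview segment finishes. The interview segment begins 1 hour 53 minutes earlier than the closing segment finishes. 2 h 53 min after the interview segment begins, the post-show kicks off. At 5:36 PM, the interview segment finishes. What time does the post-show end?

The closing segment ends at 5:36 PM + 73 min = 6:49 PM.
The interview segment starts at 6:49 PM − 113 min = 4:56 PM.
The post-show starts at 4:56 PM + 173 min = 7:49 PM.
The post-show ends at 7:49 PM + 30 min = 8:19 PM.

8:19 PM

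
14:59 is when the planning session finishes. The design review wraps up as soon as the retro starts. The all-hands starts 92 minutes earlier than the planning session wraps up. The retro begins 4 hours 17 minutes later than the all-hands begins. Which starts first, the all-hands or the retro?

The all-hands starts at 14:59 − 92 min = 13:27.
The retro starts at 13:27 + 257 min = 17:44.
The all-hands starts at 13:27 and the retro starts at 17:44, so the all-hands is first.

the all-hands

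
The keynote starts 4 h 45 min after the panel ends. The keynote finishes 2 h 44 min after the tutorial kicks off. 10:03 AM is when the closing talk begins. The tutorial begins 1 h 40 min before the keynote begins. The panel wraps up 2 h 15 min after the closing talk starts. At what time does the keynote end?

The panel ends at 10:03 AM + 135 min = 12:18 PM.
The keynote starts at 12:18 PM + 285 min = 5:03 PM.
The tutorial starts at 5:03 PM − 100 min = 3:23 PM.
The keynote ends at 3:23 PM + 164 min = 6:07 PM.

6:07 PM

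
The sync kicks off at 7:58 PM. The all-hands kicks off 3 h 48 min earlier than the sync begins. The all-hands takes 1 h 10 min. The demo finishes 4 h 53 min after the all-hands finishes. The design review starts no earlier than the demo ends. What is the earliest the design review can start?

10:13 PM

The all-hands starts at 7:58 PM − 228 min = 4:10 PM.
The all-hands ends at 4:10 PM + 70 min = 5:20 PM.
The demo ends at 5:20 PM + 293 min = 10:13 PM.
The design review is bounded by the demo, so the earliest it can start is 10:13 PM.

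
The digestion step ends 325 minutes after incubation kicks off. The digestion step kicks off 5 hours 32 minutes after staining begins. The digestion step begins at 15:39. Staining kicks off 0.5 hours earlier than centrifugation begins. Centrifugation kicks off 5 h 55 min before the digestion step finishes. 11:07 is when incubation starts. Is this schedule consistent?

The digestion step ends at 11:07 + 325 min = 16:32.
Centrifugation starts at 16:32 − 355 min = 10:37.
Staining starts at 10:37 − 30 min = 10:07.
The digestion step starts at 10:07 + 332 min = 15:39.
That matches the stated 15:39, so the schedule is consistent.

Yes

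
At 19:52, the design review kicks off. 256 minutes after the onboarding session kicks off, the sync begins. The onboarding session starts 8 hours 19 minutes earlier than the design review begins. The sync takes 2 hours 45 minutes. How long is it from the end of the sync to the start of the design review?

The onboarding session starts at 19:52 − 499 min = 11:33.
The sync starts at 11:33 + 256 min = 15:49.
The sync ends at 15:49 + 165 min = 18:34.
From 18:34 to 19:52 is 1 hour 18 minutes.

1 hour 18 minutes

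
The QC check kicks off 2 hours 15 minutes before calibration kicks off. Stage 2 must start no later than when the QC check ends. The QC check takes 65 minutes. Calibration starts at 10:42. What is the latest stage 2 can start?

The QC check starts at 10:42 − 135 min = 08:27.
The QC check ends at 08:27 + 65 min = 09:32.
Stage 2 is bounded by the QC check, so the latest it can start is 09:32.

09:32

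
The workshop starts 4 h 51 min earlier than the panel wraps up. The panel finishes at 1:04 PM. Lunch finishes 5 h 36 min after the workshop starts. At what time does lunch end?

1:49 PM

The workshop starts at 1:04 PM − 291 min = 8:13 AM.
Lunch ends at 8:13 AM + 336 min = 1:49 PM.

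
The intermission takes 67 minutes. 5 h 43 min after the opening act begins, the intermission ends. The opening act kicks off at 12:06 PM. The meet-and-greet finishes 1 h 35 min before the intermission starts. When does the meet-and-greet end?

3:07 PM

The intermission ends at 12:06 PM + 343 min = 5:49 PM.
The intermission starts at 5:49 PM − 67 min = 4:42 PM.
The meet-and-greet ends at 4:42 PM − 95 min = 3:07 PM.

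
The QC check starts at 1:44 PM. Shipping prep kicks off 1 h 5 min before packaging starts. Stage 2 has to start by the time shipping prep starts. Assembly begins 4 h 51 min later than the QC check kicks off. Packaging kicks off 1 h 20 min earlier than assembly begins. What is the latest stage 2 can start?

4:10 PM

Assembly starts at 1:44 PM + 291 min = 6:35 PM.
Packaging starts at 6:35 PM − 80 min = 5:15 PM.
Shipping prep starts at 5:15 PM − 65 min = 4:10 PM.
Stage 2 is bounded by shipping prep, so the latest it can start is 4:10 PM.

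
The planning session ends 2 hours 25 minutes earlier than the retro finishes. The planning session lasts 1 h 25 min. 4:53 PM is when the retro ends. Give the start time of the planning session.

The planning session ends at 4:53 PM − 145 min = 2:28 PM.
The planning session starts at 2:28 PM − 85 min = 1:03 PM.

1:03 PM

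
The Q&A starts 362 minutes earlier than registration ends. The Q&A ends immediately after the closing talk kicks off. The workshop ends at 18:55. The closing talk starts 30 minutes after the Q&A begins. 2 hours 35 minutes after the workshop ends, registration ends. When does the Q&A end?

15:58

Registration ends at 18:55 + 155 min = 21:30.
The Q&A starts at 21:30 − 362 min = 15:28.
The closing talk starts at 15:28 + 30 min = 15:58.
So the Q&A ends at 15:58.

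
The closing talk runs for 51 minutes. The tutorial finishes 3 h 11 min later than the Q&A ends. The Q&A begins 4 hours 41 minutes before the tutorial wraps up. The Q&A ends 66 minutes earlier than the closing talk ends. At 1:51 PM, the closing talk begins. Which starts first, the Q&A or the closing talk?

the Q&A

The closing talk ends at 1:51 PM + 51 min = 2:42 PM.
The Q&A ends at 2:42 PM − 66 min = 1:36 PM.
The tutorial ends at 1:36 PM + 191 min = 4:47 PM.
The Q&A starts at 4:47 PM − 281 min = 12:06 PM.
The Q&A starts at 12:06 PM and the closing talk starts at 1:51 PM, so the Q&A is first.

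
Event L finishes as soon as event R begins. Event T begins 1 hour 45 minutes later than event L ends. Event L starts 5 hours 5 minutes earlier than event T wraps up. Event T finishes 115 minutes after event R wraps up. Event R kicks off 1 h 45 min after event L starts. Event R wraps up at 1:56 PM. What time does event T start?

Event T ends at 1:56 PM + 115 min = 3:51 PM.
Event L starts at 3:51 PM − 305 min = 10:46 AM.
Event R starts at 10:46 AM + 105 min = 12:31 PM.
So event L ends at 12:31 PM.
Event T starts at 12:31 PM + 105 min = 2:16 PM.

2:16 PM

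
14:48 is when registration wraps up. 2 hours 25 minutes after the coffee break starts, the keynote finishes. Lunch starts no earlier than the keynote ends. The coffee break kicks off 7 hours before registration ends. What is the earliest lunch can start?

10:13

The coffee break starts at 14:48 − 420 min = 07:48.
The keynote ends at 07:48 + 145 min = 10:13.
Lunch is bounded by the keynote, so the earliest it can start is 10:13.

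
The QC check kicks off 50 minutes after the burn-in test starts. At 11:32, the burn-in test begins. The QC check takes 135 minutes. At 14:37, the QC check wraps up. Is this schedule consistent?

The QC check starts at 11:32 + 50 min = 12:22.
The QC check ends at 12:22 + 135 min = 14:37.
That matches the stated 14:37, so the schedule is consistent.

Yes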